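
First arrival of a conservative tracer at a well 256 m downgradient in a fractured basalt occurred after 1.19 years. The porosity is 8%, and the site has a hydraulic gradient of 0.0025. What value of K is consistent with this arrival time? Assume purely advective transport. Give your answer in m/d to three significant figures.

18.9 m/d

t = 1.19 years = 434.3 d
v = L / t = 256 / 434.3 = 0.5894 m/d
K = v · n / i = 0.5894 × 0.08 / 0.0025 = 18.9 m/d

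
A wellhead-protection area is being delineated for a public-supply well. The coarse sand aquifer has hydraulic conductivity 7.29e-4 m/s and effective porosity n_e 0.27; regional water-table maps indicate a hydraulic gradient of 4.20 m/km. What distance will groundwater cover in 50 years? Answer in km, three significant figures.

K = 7.29e-4 m/s × 86400 s/d = 62.99 m/d
Specific discharge q = 62.99 × 0.0042 = 0.2645 m/d
Average linear velocity = 0.2645 / 0.27 = 0.9798 m/d
T = 50 yr × 365 = 18250 d
L = v × T = 0.9798 × 18250 = 17880 m
   = 17.9 km

17.9 km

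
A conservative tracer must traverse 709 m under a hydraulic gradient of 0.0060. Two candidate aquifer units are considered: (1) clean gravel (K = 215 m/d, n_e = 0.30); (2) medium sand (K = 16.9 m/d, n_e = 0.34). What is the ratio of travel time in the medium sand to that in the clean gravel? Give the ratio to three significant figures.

14.4

Unit 1 (clean gravel): v = 215×0.0060/0.30 = 4.300 m/d, t = 709/4.300 = 164.9 d
Unit 2 (medium sand): v = 16.9×0.0060/0.34 = 0.2982 m/d, t = 709/0.2982 = 2377 d
t(medium sand) / t(clean gravel) = 2377/164.9 = 14.4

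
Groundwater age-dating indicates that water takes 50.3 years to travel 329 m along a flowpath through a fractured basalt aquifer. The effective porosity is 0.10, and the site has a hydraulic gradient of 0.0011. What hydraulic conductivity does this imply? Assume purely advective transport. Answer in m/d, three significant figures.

t = 50.3 years = 18360 d
v = L / t = 329 / 18360 = 0.01792 m/d
K = v · n / i = 0.01792 × 0.10 / 0.0011 = 1.63 m/d

1.63 m/d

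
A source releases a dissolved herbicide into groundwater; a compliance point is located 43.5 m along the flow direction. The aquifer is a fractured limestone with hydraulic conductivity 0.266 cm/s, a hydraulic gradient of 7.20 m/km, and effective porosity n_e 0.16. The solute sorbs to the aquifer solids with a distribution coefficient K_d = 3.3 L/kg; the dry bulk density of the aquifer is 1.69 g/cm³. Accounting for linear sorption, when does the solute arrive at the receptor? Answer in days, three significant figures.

151 days

K = 0.266 cm/s × 864 = 229.8 m/d
Specific discharge q = 229.8 × 0.0072 = 1.655 m/d
Seepage velocity v = q / n = 1.655 / 0.16 = 10.34 m/d
Retardation R = 1 + ρ_b·K_d/n = 1 + 1.69×3.3/0.16 = 35.86
Contaminant velocity v_c = v/R = 10.34/35.86 = 0.2884 m/d
t = L/v_c = 43.5/0.2884 = 150.8 d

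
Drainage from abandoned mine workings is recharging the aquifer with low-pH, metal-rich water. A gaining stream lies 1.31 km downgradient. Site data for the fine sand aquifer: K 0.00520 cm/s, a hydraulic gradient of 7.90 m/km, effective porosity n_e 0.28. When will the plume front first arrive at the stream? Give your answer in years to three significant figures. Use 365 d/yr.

K = 0.00520 cm/s × 864 = 4.493 m/d
q = Ki = 4.493 × 0.0079 = 0.03549 m/d
v_s = q/n_e = 0.03549/0.28 = 0.1268 m/d
L = 1.31 km = 1310 m
t = L / v = 1310 / 0.1268 = 10330 d
   = 10330 / 365 = 28.3 yr

28.3 years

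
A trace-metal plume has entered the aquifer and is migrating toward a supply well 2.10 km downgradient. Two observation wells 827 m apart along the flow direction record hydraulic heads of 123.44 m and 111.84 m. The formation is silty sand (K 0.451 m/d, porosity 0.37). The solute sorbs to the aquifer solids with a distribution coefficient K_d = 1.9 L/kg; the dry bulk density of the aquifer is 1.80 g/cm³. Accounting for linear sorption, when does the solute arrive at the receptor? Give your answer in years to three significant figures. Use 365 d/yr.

Hydraulic gradient i = (123.44 − 111.84) / 827 = 11.60 / 827 = 0.01403
q = Ki = 0.451 × 0.01403 = 0.006326 m/d
Average linear velocity = 0.006326 / 0.37 = 0.01710 m/d
Retardation R = 1 + ρ_b·K_d/n = 1 + 1.80×1.9/0.37 = 10.24
Contaminant velocity v_c = v/R = 0.01710/10.24 = 0.001669 m/d
L = 2.10 km = 2100 m
t = L/v_c = 2100/0.001669 = 1.258e6 d
   = 1.258e6/365 = 3450 yr

3450 years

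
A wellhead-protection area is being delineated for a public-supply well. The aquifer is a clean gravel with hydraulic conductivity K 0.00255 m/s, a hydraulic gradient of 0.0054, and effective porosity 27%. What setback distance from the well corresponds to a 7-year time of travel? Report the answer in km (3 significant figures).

K = 0.00255 m/s × 86400 s/d = 220.3 m/d
Darcy flux q = K·i = 220.3 × 0.0054 = 1.190 m/d
v = Ki/n = 220.3·0.0054/0.27 = 4.406 m/d
T = 7 yr × 365 = 2555 d
L = v × T = 4.406 × 2555 = 11260 m
   = 11.3 km

11.3 km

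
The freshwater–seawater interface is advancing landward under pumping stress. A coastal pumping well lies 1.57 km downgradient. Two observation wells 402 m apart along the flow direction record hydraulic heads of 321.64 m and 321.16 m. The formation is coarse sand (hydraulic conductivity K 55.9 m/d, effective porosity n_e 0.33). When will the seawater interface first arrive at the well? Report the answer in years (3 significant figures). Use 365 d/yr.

Hydraulic gradient i = (321.64 − 321.16) / 402 = 0.48 / 402 = 0.001194
q = Ki = 55.9 × 0.001194 = 0.06675 m/d
v_s = q/n_e = 0.06675/0.33 = 0.2023 m/d
L = 1.57 km = 1570 m
t = L / v = 1570 / 0.2023 = 7762 d
   = 7762 / 365 = 21.3 yr

21.3 years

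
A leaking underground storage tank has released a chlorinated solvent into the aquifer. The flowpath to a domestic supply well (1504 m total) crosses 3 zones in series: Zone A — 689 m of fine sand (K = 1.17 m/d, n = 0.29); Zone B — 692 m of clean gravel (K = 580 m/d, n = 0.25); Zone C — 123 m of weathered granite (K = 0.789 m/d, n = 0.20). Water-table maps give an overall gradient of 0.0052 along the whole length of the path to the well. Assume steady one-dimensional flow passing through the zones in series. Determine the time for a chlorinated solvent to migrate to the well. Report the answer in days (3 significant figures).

Steady 1-D flow in series ⇒ the Darcy flux q is identical in every zone and the zone head losses add (resistances L/K in series).
Σ(L/K) = 689/1.17 + 692/580 + 123/0.789 = 588.9 + 1.193 + 155.9 = 746.0 d
K_eq = L_total / Σ(L/K) = 1504 / 746.0 = 2.016 m/d
q = K_eq · i = 2.016 × 0.0052 = 0.01048 m/d (same in every zone)
Zone A: v = q/n = 0.01048/0.29 = 0.03615 m/d → t_A = 689/0.03615 = 19060 d
Zone B: v = q/n = 0.01048/0.25 = 0.04194 m/d → t_B = 692/0.04194 = 16500 d
Zone C: v = q/n = 0.01048/0.20 = 0.05242 m/d → t_C = 123/0.05242 = 2346 d
Total t = 19060 + 16500 + 2346 = 37910 d

37900 days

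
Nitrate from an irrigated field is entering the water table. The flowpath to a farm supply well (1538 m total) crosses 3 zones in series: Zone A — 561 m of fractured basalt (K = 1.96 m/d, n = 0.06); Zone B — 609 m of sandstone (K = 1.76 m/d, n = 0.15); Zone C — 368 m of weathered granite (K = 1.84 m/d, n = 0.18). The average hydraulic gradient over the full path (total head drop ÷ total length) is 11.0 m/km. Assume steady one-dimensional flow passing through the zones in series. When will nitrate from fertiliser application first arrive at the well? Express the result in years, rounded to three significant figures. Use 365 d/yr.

25.8 years

Steady 1-D flow in series ⇒ the Darcy flux q is identical in every zone and the zone head losses add (resistances L/K in series).
Σ(L/K) = 561/1.96 + 609/1.76 + 368/1.84 = 286.2 + 346.0 + 200.0 = 832.2 d
K_eq = L_total / Σ(L/K) = 1538 / 832.2 = 1.848 m/d
q = K_eq · i = 1.848 × 0.011 = 0.02033 m/d (same in every zone)
Zone A: v = q/n = 0.02033/0.06 = 0.3388 m/d → t_A = 561/0.3388 = 1656 d
Zone B: v = q/n = 0.02033/0.15 = 0.1355 m/d → t_B = 609/0.1355 = 4494 d
Zone C: v = q/n = 0.02033/0.18 = 0.1129 m/d → t_C = 368/0.1129 = 3259 d
Total t = 1656 + 4494 + 3259 = 9408 d
   = 9408 / 365 = 25.8 yr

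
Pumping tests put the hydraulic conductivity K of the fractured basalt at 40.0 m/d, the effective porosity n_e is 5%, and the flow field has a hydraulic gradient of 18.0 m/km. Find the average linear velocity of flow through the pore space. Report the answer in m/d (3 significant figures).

14.4 m/d

q = Ki = 40.0 × 0.018 = 0.7200 m/d
Average linear velocity = 0.7200 / 0.05 = 14.40 m/d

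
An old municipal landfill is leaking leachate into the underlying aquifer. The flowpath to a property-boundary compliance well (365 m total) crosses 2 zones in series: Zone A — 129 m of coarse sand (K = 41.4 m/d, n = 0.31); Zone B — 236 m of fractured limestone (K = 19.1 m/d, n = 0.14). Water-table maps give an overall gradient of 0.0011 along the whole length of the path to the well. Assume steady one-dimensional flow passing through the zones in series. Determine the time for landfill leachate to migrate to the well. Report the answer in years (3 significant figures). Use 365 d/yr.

Steady 1-D flow in series ⇒ the Darcy flux q is identical in every zone and the zone head losses add (resistances L/K in series).
Σ(L/K) = 129/41.4 + 236/19.1 = 3.116 + 12.36 = 15.47 d
K_eq = L_total / Σ(L/K) = 365 / 15.47 = 23.59 m/d
q = K_eq · i = 23.59 × 0.0011 = 0.02595 m/d (same in every zone)
Zone A: v = q/n = 0.02595/0.31 = 0.08371 m/d → t_A = 129/0.08371 = 1541 d
Zone B: v = q/n = 0.02595/0.14 = 0.1854 m/d → t_B = 236/0.1854 = 1273 d
Total t = 1541 + 1273 = 2814 d
   = 2814 / 365 = 7.71 yr

7.71 years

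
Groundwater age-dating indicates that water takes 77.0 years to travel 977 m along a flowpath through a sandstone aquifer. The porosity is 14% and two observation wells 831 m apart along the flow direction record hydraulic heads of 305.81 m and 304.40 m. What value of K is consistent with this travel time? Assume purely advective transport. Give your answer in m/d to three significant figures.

2.87 m/d

Hydraulic gradient i = (305.81 − 304.40) / 831 = 1.41 / 831 = 0.001697
t = 77.0 years = 28110 d
v = L / t = 977 / 28110 = 0.03476 m/d
K = v · n / i = 0.03476 × 0.14 / 0.001697 = 2.87 m/d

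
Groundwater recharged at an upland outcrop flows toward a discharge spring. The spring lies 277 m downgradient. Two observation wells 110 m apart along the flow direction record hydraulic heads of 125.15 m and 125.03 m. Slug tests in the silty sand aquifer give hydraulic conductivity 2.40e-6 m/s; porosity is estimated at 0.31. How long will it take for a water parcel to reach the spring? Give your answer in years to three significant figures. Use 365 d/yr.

1040 years

Hydraulic gradient i = (125.15 − 125.03) / 110 = 0.12 / 110 = 0.001091
K = 2.40e-6 m/s × 86400 s/d = 0.2074 m/d
Specific discharge q = 0.2074 × 0.001091 = 2.262e-4 m/d
v_s = q/n_e = 2.262e-4/0.31 = 7.297e-4 m/d
t = L / v = 277 / 7.297e-4 = 379600 d
   = 379600 / 365 = 1040 yr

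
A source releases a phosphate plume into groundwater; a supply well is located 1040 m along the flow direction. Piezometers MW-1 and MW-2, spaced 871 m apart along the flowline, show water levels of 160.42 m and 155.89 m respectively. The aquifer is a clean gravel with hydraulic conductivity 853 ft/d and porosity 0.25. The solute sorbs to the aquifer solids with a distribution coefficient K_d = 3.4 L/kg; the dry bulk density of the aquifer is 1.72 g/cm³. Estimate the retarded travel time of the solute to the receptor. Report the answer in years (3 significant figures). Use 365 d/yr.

Hydraulic gradient i = (160.42 − 155.89) / 871 = 4.53 / 871 = 0.005201
K = 853 ft/d × 0.3048 = 260.0 m/d
q = Ki = 260.0 × 0.005201 = 1.352 m/d
v = Ki/n = 260.0·0.005201/0.25 = 5.409 m/d
Retardation R = 1 + ρ_b·K_d/n = 1 + 1.72×3.4/0.25 = 24.39
Contaminant velocity v_c = v/R = 5.409/24.39 = 0.2217 m/d
t = L/v_c = 1040/0.2217 = 4690 d
   = 4690/365 = 12.8 yr

12.8 years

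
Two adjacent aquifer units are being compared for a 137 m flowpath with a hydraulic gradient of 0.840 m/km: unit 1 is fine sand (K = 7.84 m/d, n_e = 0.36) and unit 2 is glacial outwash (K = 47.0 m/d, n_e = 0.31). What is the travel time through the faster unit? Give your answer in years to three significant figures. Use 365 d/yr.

Unit 1 (fine sand): v = 7.84×8.4e-4/0.36 = 0.01829 m/d, t = 137/0.01829 = 7489 d
Unit 2 (glacial outwash): v = 47.0×8.4e-4/0.31 = 0.1274 m/d, t = 137/0.1274 = 1076 d
Faster: 1076 d / 365 = 2.95 yr

2.95 years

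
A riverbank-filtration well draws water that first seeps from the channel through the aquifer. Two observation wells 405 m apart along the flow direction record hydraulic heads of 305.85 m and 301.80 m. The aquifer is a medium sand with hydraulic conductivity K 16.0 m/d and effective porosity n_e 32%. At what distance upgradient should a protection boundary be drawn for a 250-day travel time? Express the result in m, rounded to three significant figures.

125 m

Hydraulic gradient i = (305.85 − 301.80) / 405 = 4.05 / 405 = 0.01000
q = Ki = 16.0 × 0.01000 = 0.1600 m/d
Seepage velocity v = q / n = 0.1600 / 0.32 = 0.5000 m/d
L = v × T = 0.5000 × 250 = 125.0 m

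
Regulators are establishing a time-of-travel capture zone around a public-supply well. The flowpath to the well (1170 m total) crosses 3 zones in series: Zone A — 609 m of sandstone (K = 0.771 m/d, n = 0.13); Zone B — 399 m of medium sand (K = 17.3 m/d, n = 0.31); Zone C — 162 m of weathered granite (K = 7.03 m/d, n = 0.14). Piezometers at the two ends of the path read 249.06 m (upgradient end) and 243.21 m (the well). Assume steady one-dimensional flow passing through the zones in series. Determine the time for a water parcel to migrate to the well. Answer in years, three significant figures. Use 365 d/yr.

Total head drop ΔH = 249.06 − 243.21 = 5.85 m
Continuity: the same q passes through each zone, so ΔH = q·Σ(L_j/K_j) — the zones act as resistances in series.
Σ(L/K) = 609/0.771 + 399/17.3 + 162/7.03 = 789.9 + 23.06 + 23.04 = 836.0 d
q = ΔH / Σ(L/K) = 5.85 / 836.0 = 0.006998 m/d (same in every zone)
Zone A: v = q/n = 0.006998/0.13 = 0.05383 m/d → t_A = 609/0.05383 = 11310 d
Zone B: v = q/n = 0.006998/0.31 = 0.02257 m/d → t_B = 399/0.02257 = 17680 d
Zone C: v = q/n = 0.006998/0.14 = 0.04998 m/d → t_C = 162/0.04998 = 3241 d
Total t = 11310 + 17680 + 3241 = 32230 d
   = 32230 / 365 = 88.3 yr

88.3 years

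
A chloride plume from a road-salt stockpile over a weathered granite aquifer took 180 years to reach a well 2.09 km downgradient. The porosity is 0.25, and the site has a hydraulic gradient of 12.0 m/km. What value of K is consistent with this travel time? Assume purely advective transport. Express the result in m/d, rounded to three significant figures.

0.663 m/d

t = 180 years = 65700 d
L = 2.09 km = 2090 m
v = L / t = 2090 / 65700 = 0.03181 m/d
K = v · n / i = 0.03181 × 0.25 / 0.012 = 0.663 m/d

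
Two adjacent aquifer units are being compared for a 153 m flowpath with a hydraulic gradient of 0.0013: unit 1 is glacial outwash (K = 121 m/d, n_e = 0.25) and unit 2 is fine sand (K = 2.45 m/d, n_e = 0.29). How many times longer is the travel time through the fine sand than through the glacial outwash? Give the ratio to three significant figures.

57.3

Unit 1 (glacial outwash): v = 121×0.0013/0.25 = 0.6292 m/d, t = 153/0.6292 = 243.2 d
Unit 2 (fine sand): v = 2.45×0.0013/0.29 = 0.01098 m/d, t = 153/0.01098 = 13930 d
t(fine sand) / t(glacial outwash) = 13930/243.2 = 57.3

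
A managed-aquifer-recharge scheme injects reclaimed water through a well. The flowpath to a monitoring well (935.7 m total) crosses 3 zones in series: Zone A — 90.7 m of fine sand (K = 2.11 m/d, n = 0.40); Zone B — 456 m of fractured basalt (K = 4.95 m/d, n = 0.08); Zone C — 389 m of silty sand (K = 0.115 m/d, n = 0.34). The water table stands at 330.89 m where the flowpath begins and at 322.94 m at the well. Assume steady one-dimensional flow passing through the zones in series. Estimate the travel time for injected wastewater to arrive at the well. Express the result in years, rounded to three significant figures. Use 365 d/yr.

249 years

Total head drop ΔH = 330.89 − 322.94 = 7.95 m
Continuity: the same q passes through each zone, so ΔH = q·Σ(L_j/K_j) — the zones act as resistances in series.
Σ(L/K) = 90.7/2.11 + 456/4.95 + 389/0.115 = 42.99 + 92.12 + 3383 = 3518 d
q = ΔH / Σ(L/K) = 7.95 / 3518 = 0.002260 m/d (same in every zone)
Zone A: v = q/n = 0.002260/0.40 = 0.005650 m/d → t_A = 90.7/0.005650 = 16050 d
Zone B: v = q/n = 0.002260/0.08 = 0.02825 m/d → t_B = 456/0.02825 = 16140 d
Zone C: v = q/n = 0.002260/0.34 = 0.006647 m/d → t_C = 389/0.006647 = 58520 d
Total t = 16050 + 16140 + 58520 = 90720 d
   = 90720 / 365 = 249 yr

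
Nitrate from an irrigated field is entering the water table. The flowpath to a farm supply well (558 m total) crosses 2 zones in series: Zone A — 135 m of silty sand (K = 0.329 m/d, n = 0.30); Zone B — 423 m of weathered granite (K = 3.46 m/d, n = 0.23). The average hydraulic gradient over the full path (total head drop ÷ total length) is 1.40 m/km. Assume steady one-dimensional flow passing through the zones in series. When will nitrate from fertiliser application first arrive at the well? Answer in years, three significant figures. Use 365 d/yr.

257 years

Steady 1-D flow in series ⇒ the Darcy flux q is identical in every zone and the zone head losses add (resistances L/K in series).
Σ(L/K) = 135/0.329 + 423/3.46 = 410.3 + 122.3 = 532.6 d
K_eq = L_total / Σ(L/K) = 558 / 532.6 = 1.048 m/d
q = K_eq · i = 1.048 × 0.0014 = 0.001467 m/d (same in every zone)
Zone A: v = q/n = 0.001467/0.30 = 0.004889 m/d → t_A = 135/0.004889 = 27610 d
Zone B: v = q/n = 0.001467/0.23 = 0.006377 m/d → t_B = 423/0.006377 = 66330 d
Total t = 27610 + 66330 = 93940 d
   = 93940 / 365 = 257 yr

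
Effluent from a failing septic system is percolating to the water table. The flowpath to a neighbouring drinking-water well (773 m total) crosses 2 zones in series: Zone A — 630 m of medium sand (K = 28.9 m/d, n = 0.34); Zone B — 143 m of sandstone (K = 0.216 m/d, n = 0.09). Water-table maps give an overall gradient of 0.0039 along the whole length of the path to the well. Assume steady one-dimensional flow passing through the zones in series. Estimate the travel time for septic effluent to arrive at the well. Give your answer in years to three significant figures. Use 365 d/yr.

141 years

Steady 1-D flow in series ⇒ the Darcy flux q is identical in every zone and the zone head losses add (resistances L/K in series).
Σ(L/K) = 630/28.9 + 143/0.216 = 21.80 + 662.0 = 683.8 d
K_eq = L_total / Σ(L/K) = 773 / 683.8 = 1.130 m/d
q = K_eq · i = 1.130 × 0.0039 = 0.004409 m/d (same in every zone)
Zone A: v = q/n = 0.004409/0.34 = 0.01297 m/d → t_A = 630/0.01297 = 48590 d
Zone B: v = q/n = 0.004409/0.09 = 0.04898 m/d → t_B = 143/0.04898 = 2919 d
Total t = 48590 + 2919 = 51510 d
   = 51510 / 365 = 141 yr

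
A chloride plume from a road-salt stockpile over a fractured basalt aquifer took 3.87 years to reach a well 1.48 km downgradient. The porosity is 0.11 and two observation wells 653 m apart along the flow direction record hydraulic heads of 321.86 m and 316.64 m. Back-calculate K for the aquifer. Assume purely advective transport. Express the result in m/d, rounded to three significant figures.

14.4 m/d

Hydraulic gradient i = (321.86 − 316.64) / 653 = 5.22 / 653 = 0.007994
t = 3.87 years = 1413 d
L = 1.48 km = 1480 m
v = L / t = 1480 / 1413 = 1.048 m/d
K = v · n / i = 1.048 × 0.11 / 0.007994 = 14.4 m/d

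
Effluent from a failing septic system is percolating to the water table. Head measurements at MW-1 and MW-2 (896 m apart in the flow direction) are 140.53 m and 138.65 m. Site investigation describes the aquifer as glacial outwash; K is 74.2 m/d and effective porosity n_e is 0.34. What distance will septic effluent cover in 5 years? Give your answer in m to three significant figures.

Hydraulic gradient i = (140.53 − 138.65) / 896 = 1.88 / 896 = 0.002098
q = Ki = 74.2 × 0.002098 = 0.1557 m/d
v = Ki/n = 74.2·0.002098/0.34 = 0.4579 m/d
T = 5 yr × 365 = 1825 d
L = v × T = 0.4579 × 1825 = 835.7 m

836 m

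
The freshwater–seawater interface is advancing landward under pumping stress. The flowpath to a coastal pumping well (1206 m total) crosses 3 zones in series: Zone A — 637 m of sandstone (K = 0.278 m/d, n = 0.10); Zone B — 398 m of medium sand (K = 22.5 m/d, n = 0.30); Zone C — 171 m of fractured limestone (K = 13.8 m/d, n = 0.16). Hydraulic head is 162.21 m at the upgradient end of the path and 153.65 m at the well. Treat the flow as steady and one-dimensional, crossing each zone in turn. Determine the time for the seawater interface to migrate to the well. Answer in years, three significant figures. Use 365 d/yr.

156 years

Total head drop ΔH = 162.21 − 153.65 = 8.56 m
Continuity: the same q passes through each zone, so ΔH = q·Σ(L_j/K_j) — the zones act as resistances in series.
Σ(L/K) = 637/0.278 + 398/22.5 + 171/13.8 = 2291 + 17.69 + 12.39 = 2321 d
q = ΔH / Σ(L/K) = 8.56 / 2321 = 0.003687 m/d (same in every zone)
Zone A: v = q/n = 0.003687/0.10 = 0.03687 m/d → t_A = 637/0.03687 = 17280 d
Zone B: v = q/n = 0.003687/0.30 = 0.01229 m/d → t_B = 398/0.01229 = 32380 d
Zone C: v = q/n = 0.003687/0.16 = 0.02305 m/d → t_C = 171/0.02305 = 7420 d
Total t = 17280 + 32380 + 7420 = 57080 d
   = 57080 / 365 = 156 yr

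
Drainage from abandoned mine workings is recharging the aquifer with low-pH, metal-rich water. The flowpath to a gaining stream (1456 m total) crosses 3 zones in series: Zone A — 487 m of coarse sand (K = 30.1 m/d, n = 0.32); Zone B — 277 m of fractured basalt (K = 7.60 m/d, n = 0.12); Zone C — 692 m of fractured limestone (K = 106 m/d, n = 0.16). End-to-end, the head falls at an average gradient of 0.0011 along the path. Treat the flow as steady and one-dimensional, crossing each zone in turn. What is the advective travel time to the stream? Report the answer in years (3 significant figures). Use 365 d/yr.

For zones in series the flux q is common to all zones; the equivalent conductivity is the harmonic (thickness-weighted) mean, K_eq = L_total / Σ(L_j/K_j).
Σ(L/K) = 487/30.1 + 277/7.60 + 692/106 = 16.18 + 36.45 + 6.528 = 59.16 d
K_eq = L_total / Σ(L/K) = 1456 / 59.16 = 24.61 m/d
q = K_eq · i = 24.61 × 0.0011 = 0.02707 m/d (same in every zone)
Zone A: v = q/n = 0.02707/0.32 = 0.08461 m/d → t_A = 487/0.08461 = 5756 d
Zone B: v = q/n = 0.02707/0.12 = 0.2256 m/d → t_B = 277/0.2256 = 1228 d
Zone C: v = q/n = 0.02707/0.16 = 0.1692 m/d → t_C = 692/0.1692 = 4089 d
Total t = 5756 + 1228 + 4089 = 11070 d
   = 11070 / 365 = 30.3 yr

30.3 years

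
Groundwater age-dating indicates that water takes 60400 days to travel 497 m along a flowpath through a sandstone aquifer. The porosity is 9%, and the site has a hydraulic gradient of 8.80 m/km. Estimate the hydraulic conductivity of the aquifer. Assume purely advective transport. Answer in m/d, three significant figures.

0.0842 m/d

v = L / t = 497 / 60400 = 0.008228 m/d
K = v · n / i = 0.008228 × 0.09 / 0.0088 = 0.0842 m/d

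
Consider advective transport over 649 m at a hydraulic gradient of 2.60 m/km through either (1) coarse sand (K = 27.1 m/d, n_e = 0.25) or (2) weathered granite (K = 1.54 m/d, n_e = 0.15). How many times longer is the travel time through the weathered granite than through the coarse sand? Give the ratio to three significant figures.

10.6

Unit 1 (coarse sand): v = 27.1×0.0026/0.25 = 0.2818 m/d, t = 649/0.2818 = 2303 d
Unit 2 (weathered granite): v = 1.54×0.0026/0.15 = 0.02669 m/d, t = 649/0.02669 = 24310 d
t(weathered granite) / t(coarse sand) = 24310/2303 = 10.6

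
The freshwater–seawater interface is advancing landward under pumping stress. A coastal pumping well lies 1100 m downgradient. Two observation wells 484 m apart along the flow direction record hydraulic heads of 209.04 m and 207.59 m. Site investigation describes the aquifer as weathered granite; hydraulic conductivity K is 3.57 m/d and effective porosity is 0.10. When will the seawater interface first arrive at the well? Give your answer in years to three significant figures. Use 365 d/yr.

28.2 years

Hydraulic gradient i = (209.04 − 207.59) / 484 = 1.45 / 484 = 0.002996
Darcy flux q = K·i = 3.57 × 0.002996 = 0.01070 m/d
Average linear velocity = 0.01070 / 0.10 = 0.1070 m/d
t = L / v = 1100 / 0.1070 = 10280 d
   = 10280 / 365 = 28.2 yr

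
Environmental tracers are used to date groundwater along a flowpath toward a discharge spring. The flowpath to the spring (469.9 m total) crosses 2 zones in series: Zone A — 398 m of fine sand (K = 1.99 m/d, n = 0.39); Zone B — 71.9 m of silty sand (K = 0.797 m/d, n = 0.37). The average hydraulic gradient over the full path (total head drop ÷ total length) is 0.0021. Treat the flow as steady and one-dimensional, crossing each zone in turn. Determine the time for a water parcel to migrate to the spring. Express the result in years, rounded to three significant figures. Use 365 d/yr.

147 years

For zones in series the flux q is common to all zones; the equivalent conductivity is the harmonic (thickness-weighted) mean, K_eq = L_total / Σ(L_j/K_j).
Σ(L/K) = 398/1.99 + 71.9/0.797 = 200.0 + 90.21 = 290.2 d
K_eq = L_total / Σ(L/K) = 469.9 / 290.2 = 1.619 m/d
q = K_eq · i = 1.619 × 0.0021 = 0.003400 m/d (same in every zone)
Zone A: v = q/n = 0.003400/0.39 = 0.008719 m/d → t_A = 398/0.008719 = 45650 d
Zone B: v = q/n = 0.003400/0.37 = 0.009190 m/d → t_B = 71.9/0.009190 = 7824 d
Total t = 45650 + 7824 = 53470 d
   = 53470 / 365 = 147 yr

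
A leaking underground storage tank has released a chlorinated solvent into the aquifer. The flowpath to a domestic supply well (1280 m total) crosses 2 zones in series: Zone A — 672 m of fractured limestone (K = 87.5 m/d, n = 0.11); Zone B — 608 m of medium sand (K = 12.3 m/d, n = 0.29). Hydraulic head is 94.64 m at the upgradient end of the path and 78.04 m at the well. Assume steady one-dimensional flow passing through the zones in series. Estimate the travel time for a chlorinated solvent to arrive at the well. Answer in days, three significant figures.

Total head drop ΔH = 94.64 − 78.04 = 16.60 m
Steady 1-D flow in series ⇒ the Darcy flux q is identical in every zone and the zone head losses add (resistances L/K in series).
Σ(L/K) = 672/87.5 + 608/12.3 = 7.680 + 49.43 = 57.11 d
q = ΔH / Σ(L/K) = 16.60 / 57.11 = 0.2907 m/d (same in every zone)
Zone A: v = q/n = 0.2907/0.11 = 2.642 m/d → t_A = 672/2.642 = 254.3 d
Zone B: v = q/n = 0.2907/0.29 = 1.002 m/d → t_B = 608/1.002 = 606.6 d
Total t = 254.3 + 606.6 = 860.9 d

861 days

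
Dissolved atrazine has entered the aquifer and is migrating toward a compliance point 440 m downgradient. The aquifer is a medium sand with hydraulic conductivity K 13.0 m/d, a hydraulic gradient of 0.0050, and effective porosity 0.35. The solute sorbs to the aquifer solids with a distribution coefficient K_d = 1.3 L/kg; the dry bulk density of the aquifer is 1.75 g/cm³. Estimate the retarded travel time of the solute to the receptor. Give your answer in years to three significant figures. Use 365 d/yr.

Specific discharge q = 13.0 × 0.0050 = 0.06500 m/d
v = Ki/n = 13.0·0.0050/0.35 = 0.1857 m/d
Retardation R = 1 + ρ_b·K_d/n = 1 + 1.75×1.3/0.35 = 7.500
Contaminant velocity v_c = v/R = 0.1857/7.500 = 0.02476 m/d
t = L/v_c = 440/0.02476 = 17770 d
   = 17770/365 = 48.7 yr

48.7 years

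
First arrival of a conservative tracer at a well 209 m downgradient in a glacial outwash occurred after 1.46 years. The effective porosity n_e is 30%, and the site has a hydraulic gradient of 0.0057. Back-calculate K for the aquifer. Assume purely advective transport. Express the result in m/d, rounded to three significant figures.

20.6 m/d

t = 1.46 years = 532.9 d
v = L / t = 209 / 532.9 = 0.3922 m/d
K = v · n / i = 0.3922 × 0.30 / 0.0057 = 20.6 m/d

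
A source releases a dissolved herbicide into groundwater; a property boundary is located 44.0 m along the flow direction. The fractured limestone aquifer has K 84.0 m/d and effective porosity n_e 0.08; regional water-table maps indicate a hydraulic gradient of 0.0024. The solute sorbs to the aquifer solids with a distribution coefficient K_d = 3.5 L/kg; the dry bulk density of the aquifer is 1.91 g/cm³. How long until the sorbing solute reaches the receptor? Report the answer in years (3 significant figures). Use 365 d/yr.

4.05 years

Specific discharge q = 84.0 × 0.0024 = 0.2016 m/d
v_s = q/n_e = 0.2016/0.08 = 2.520 m/d
Retardation R = 1 + ρ_b·K_d/n = 1 + 1.91×3.5/0.08 = 84.56
Contaminant velocity v_c = v/R = 2.520/84.56 = 0.02980 m/d
t = L/v_c = 44.0/0.02980 = 1476 d
   = 1476/365 = 4.05 yr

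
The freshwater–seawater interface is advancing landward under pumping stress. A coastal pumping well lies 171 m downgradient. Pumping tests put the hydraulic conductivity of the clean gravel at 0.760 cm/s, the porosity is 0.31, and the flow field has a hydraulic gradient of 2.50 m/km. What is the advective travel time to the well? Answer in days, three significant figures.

32.3 days

K = 0.760 cm/s × 864 = 656.6 m/d
Specific discharge q = 656.6 × 0.0025 = 1.642 m/d
Seepage velocity v = q / n = 1.642 / 0.31 = 5.295 m/d
t = L / v = 171 / 5.295 = 32.29 d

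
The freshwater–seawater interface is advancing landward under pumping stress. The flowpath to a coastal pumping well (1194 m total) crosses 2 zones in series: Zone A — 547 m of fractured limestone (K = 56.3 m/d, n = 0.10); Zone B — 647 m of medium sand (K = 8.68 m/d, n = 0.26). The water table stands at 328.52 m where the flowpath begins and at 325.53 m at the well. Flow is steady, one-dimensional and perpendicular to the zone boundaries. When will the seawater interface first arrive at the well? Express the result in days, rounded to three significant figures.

Total head drop ΔH = 328.52 − 325.53 = 2.99 m
Continuity: the same q passes through each zone, so ΔH = q·Σ(L_j/K_j) — the zones act as resistances in series.
Σ(L/K) = 547/56.3 + 647/8.68 = 9.716 + 74.54 = 84.25 d
q = ΔH / Σ(L/K) = 2.99 / 84.25 = 0.03549 m/d (same in every zone)
Zone A: v = q/n = 0.03549/0.10 = 0.3549 m/d → t_A = 547/0.3549 = 1541 d
Zone B: v = q/n = 0.03549/0.26 = 0.1365 m/d → t_B = 647/0.1365 = 4740 d
Total t = 1541 + 4740 = 6282 d

6280 days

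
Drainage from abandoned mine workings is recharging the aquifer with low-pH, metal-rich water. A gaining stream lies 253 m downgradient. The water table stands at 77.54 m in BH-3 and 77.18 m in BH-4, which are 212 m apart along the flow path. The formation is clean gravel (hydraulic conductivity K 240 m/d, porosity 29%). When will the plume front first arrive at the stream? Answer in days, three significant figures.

Hydraulic gradient i = (77.54 − 77.18) / 212 = 0.36 / 212 = 0.001698
q = Ki = 240 × 0.001698 = 0.4075 m/d
Average linear velocity = 0.4075 / 0.29 = 1.405 m/d
t = L / v = 253 / 1.405 = 180.0 d

180 days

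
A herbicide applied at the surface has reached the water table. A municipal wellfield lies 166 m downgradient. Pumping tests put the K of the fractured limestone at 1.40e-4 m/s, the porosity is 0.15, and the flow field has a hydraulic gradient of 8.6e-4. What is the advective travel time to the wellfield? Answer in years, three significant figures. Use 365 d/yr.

6.56 years

K = 1.40e-4 m/s × 86400 s/d = 12.10 m/d
q = Ki = 12.10 × 8.6e-4 = 0.01040 m/d
Average linear velocity = 0.01040 / 0.15 = 0.06935 m/d
t = L / v = 166 / 0.06935 = 2394 d
   = 2394 / 365 = 6.56 yr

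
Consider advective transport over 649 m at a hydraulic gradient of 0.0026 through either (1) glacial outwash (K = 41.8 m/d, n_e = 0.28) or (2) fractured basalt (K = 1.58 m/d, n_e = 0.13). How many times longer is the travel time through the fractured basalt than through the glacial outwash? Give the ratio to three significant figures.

12.3

Unit 1 (glacial outwash): v = 41.8×0.0026/0.28 = 0.3881 m/d, t = 649/0.3881 = 1672 d
Unit 2 (fractured basalt): v = 1.58×0.0026/0.13 = 0.03160 m/d, t = 649/0.03160 = 20540 d
t(fractured basalt) / t(glacial outwash) = 20540/1672 = 12.3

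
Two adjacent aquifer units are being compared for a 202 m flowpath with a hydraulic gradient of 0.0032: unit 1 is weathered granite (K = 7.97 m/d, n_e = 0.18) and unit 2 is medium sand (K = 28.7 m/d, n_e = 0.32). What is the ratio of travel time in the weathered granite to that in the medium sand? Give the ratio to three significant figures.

2.03

Unit 1 (weathered granite): v = 7.97×0.0032/0.18 = 0.1417 m/d, t = 202/0.1417 = 1426 d
Unit 2 (medium sand): v = 28.7×0.0032/0.32 = 0.2870 m/d, t = 202/0.2870 = 703.8 d
t(weathered granite) / t(medium sand) = 1426/703.8 = 2.03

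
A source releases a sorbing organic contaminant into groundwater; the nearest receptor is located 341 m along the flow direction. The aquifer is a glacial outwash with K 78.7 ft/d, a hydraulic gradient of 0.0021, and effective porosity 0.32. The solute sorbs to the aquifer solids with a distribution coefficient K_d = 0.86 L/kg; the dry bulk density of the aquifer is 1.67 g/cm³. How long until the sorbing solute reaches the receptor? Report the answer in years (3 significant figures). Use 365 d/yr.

32.6 years

K = 78.7 ft/d × 0.3048 = 23.99 m/d
q = Ki = 23.99 × 0.0021 = 0.05037 m/d
v = Ki/n = 23.99·0.0021/0.32 = 0.1574 m/d
Retardation R = 1 + ρ_b·K_d/n = 1 + 1.67×0.86/0.32 = 5.488
Contaminant velocity v_c = v/R = 0.1574/5.488 = 0.02868 m/d
t = L/v_c = 341/0.02868 = 11890 d
   = 11890/365 = 32.6 yr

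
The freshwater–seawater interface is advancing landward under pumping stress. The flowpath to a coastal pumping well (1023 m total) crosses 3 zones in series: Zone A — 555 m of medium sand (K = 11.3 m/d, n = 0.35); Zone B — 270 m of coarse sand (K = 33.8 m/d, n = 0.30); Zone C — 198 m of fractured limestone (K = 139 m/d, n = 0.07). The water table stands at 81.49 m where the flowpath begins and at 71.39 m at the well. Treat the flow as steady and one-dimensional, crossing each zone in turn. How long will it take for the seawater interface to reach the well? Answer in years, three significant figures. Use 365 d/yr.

4.59 years

Total head drop ΔH = 81.49 − 71.39 = 10.10 m
Steady 1-D flow in series ⇒ the Darcy flux q is identical in every zone and the zone head losses add (resistances L/K in series).
Σ(L/K) = 555/11.3 + 270/33.8 + 198/139 = 49.12 + 7.988 + 1.424 = 58.53 d
q = ΔH / Σ(L/K) = 10.10 / 58.53 = 0.1726 m/d (same in every zone)
Zone A: v = q/n = 0.1726/0.35 = 0.4931 m/d → t_A = 555/0.4931 = 1126 d
Zone B: v = q/n = 0.1726/0.30 = 0.5752 m/d → t_B = 270/0.5752 = 469.4 d
Zone C: v = q/n = 0.1726/0.07 = 2.465 m/d → t_C = 198/2.465 = 80.32 d
Total t = 1126 + 469.4 + 80.32 = 1675 d
   = 1675 / 365 = 4.59 yr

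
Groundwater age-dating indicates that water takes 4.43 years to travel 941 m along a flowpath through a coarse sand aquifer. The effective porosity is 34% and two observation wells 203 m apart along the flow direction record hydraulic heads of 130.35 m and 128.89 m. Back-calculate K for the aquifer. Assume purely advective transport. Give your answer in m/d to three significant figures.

Hydraulic gradient i = (130.35 − 128.89) / 203 = 1.46 / 203 = 0.007192
t = 4.43 years = 1617 d
v = L / t = 941 / 1617 = 0.5820 m/d
K = v · n / i = 0.5820 × 0.34 / 0.007192 = 27.5 m/d

27.5 m/d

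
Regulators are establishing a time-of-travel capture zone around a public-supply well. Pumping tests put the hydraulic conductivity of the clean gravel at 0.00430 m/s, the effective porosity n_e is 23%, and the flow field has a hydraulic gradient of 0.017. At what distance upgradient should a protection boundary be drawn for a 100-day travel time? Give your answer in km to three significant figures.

K = 0.00430 m/s × 86400 s/d = 371.5 m/d
Darcy flux q = K·i = 371.5 × 0.017 = 6.316 m/d
v_s = q/n_e = 6.316/0.23 = 27.46 m/d
L = v × T = 27.46 × 100 = 2746 m
   = 2.75 km

2.75 km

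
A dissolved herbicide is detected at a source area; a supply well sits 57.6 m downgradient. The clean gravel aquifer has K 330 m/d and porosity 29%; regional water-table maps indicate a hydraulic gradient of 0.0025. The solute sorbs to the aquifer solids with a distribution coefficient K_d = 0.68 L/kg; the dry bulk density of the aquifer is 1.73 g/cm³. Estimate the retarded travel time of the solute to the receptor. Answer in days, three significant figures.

Specific discharge q = 330 × 0.0025 = 0.8250 m/d
v_s = q/n_e = 0.8250/0.29 = 2.845 m/d
Retardation R = 1 + ρ_b·K_d/n = 1 + 1.73×0.68/0.29 = 5.057
Contaminant velocity v_c = v/R = 2.845/5.057 = 0.5626 m/d
t = L/v_c = 57.6/0.5626 = 102.4 d

102 days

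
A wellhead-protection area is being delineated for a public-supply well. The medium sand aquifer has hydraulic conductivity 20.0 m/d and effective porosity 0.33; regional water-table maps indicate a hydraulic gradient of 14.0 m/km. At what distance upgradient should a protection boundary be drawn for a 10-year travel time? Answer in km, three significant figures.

3.10 km

q = Ki = 20.0 × 0.014 = 0.2800 m/d
v_s = q/n_e = 0.2800/0.33 = 0.8485 m/d
T = 10 yr × 365 = 3650 d
L = v × T = 0.8485 × 3650 = 3097 m
   = 3.10 km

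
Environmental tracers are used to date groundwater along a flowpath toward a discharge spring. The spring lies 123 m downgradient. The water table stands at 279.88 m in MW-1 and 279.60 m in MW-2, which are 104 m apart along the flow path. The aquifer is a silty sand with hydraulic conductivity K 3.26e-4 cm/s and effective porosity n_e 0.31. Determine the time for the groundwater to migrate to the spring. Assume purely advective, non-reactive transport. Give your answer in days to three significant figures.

50300 days

Hydraulic gradient i = (279.88 − 279.60) / 104 = 0.28 / 104 = 0.002692
K = 3.26e-4 cm/s × 864 = 0.2817 m/d
q = Ki = 0.2817 × 0.002692 = 7.583e-4 m/d
Seepage velocity v = q / n = 7.583e-4 / 0.31 = 0.002446 m/d
t = L / v = 123 / 0.002446 = 50280 d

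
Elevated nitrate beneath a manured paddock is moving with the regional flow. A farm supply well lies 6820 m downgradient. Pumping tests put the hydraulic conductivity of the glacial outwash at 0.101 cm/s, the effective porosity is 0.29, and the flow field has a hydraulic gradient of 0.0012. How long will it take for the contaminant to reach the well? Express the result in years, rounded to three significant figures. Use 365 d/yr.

51.7 years

K = 0.101 cm/s × 864 = 87.26 m/d
Specific discharge q = 87.26 × 0.0012 = 0.1047 m/d
v = Ki/n = 87.26·0.0012/0.29 = 0.3611 m/d
t = L / v = 6820 / 0.3611 = 18890 d
   = 18890 / 365 = 51.7 yr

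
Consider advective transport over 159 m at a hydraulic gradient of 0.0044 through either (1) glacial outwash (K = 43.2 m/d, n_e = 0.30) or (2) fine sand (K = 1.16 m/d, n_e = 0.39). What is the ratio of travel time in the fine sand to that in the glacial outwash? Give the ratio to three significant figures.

Unit 1 (glacial outwash): v = 43.2×0.0044/0.30 = 0.6336 m/d, t = 159/0.6336 = 250.9 d
Unit 2 (fine sand): v = 1.16×0.0044/0.39 = 0.01309 m/d, t = 159/0.01309 = 12150 d
t(fine sand) / t(glacial outwash) = 12150/250.9 = 48.4

48.4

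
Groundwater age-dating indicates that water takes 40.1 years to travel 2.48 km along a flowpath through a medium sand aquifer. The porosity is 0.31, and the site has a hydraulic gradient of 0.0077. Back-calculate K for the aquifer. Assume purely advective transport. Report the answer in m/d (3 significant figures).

t = 40.1 years = 14640 d
L = 2.48 km = 2480 m
v = L / t = 2480 / 14640 = 0.1694 m/d
K = v · n / i = 0.1694 × 0.31 / 0.0077 = 6.82 m/d

6.82 m/d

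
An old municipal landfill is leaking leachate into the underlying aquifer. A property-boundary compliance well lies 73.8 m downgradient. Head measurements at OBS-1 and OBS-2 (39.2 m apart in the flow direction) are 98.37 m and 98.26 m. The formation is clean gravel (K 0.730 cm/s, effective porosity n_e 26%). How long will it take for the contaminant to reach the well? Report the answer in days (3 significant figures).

Hydraulic gradient i = (98.37 − 98.26) / 39.2 = 0.11 / 39.2 = 0.002806
K = 0.730 cm/s × 864 = 630.7 m/d
q = Ki = 630.7 × 0.002806 = 1.770 m/d
Average linear velocity = 1.770 / 0.26 = 6.807 m/d
t = L / v = 73.8 / 6.807 = 10.84 d

10.8 days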